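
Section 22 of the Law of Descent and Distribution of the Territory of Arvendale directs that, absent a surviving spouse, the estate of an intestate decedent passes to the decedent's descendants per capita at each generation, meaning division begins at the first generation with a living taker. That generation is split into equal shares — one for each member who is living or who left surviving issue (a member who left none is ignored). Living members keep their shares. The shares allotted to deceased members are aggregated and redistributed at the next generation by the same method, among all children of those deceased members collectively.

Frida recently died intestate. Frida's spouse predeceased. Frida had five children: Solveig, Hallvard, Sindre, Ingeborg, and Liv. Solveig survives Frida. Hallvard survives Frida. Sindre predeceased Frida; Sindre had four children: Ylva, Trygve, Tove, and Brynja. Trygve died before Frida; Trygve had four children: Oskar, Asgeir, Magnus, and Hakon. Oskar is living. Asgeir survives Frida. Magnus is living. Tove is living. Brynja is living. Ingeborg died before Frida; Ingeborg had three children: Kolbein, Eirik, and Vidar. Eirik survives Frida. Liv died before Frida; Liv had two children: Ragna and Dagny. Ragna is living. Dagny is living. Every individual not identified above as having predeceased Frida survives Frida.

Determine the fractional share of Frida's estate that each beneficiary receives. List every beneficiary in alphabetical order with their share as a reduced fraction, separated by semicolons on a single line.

Asgeir 1/60; Brynja 1/15; Dagny 1/15; Eirik 1/15; Hakon 1/60; Hallvard 1/5; Kolbein 1/15; Magnus 1/60; Oskar 1/60; Ragna 1/15; Solveig 1/5; Tove 1/15; Vidar 1/15; Ylva 1/15

There is no surviving spouse, so the entire estate passes to Frida's descendants per capita at each generation.
At generation 1 (Solveig, Hallvard, Sindre, Ingeborg, Liv) there are 5 shares of (1)/5 = 1/5 each.
Living: Solveig and Hallvard — each takes 1/5.
Deceased: Sindre, Ingeborg, and Liv. Their combined 3/5 is pooled and carried to generation 2.
At generation 2 (Ylva, Trygve, Tove, Brynja, Kolbein, Eirik, Vidar, Ragna, Dagny) there are 9 shares of (3/5)/9 = 1/15 each.
Living: Ylva, Tove, Brynja, Kolbein, Eirik, Vidar, Ragna, and Dagny — each takes 1/15.
Deceased: Trygve. That 1/15 share is carried to generation 3.
At generation 3 (Oskar, Asgeir, Magnus, Hakon) there are 4 shares of (1/15)/4 = 1/60 each.
Living: Oskar, Asgeir, Magnus, and Hakon — each takes 1/60.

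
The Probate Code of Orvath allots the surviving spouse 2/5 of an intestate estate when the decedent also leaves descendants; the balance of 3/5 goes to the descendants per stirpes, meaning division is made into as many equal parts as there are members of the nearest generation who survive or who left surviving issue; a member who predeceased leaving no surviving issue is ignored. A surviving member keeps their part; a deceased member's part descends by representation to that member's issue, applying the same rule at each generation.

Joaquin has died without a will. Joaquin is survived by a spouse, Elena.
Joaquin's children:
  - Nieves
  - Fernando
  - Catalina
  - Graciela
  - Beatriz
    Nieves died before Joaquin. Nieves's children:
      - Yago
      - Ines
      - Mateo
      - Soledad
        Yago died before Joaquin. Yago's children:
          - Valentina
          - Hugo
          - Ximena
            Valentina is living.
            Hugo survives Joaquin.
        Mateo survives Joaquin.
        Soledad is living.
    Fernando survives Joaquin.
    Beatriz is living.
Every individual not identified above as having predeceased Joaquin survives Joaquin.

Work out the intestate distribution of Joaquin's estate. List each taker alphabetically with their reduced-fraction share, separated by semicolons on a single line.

Beatriz 3/25; Catalina 3/25; Elena 2/5; Fernando 3/25; Graciela 3/25; Hugo 1/100; Ines 3/100; Mateo 3/100; Soledad 3/100; Valentina 1/100; Ximena 1/100

Elena, as surviving spouse, takes 2/5.
The remaining 3/5 passes to Joaquin's descendants per stirpes.
The 3/5 is divided into 5 equal shares of 3/25 among Nieves, Fernando, Catalina, Graciela, Beatriz.
Nieves predeceased; the 3/25 allotted to Nieves's branch passes to Nieves's issue by representation.
The 3/25 is divided into 4 equal shares of 3/100 among Yago, Ines, Mateo, Soledad.
Yago predeceased; the 3/100 allotted to Yago's branch passes to Yago's issue by representation.
The 3/100 is divided into 3 equal shares of 1/100 among Valentina, Hugo, Ximena.
Valentina is living and takes 1/100.
Hugo is living and takes 1/100.
Ximena is living and takes 1/100.
Ines is living and takes 3/100.
Mateo is living and takes 3/100.
Soledad is living and takes 3/100.
Fernando is living and takes 3/25.
Catalina is living and takes 3/25.
Graciela is living and takes 3/25.
Beatriz is living and takes 3/25.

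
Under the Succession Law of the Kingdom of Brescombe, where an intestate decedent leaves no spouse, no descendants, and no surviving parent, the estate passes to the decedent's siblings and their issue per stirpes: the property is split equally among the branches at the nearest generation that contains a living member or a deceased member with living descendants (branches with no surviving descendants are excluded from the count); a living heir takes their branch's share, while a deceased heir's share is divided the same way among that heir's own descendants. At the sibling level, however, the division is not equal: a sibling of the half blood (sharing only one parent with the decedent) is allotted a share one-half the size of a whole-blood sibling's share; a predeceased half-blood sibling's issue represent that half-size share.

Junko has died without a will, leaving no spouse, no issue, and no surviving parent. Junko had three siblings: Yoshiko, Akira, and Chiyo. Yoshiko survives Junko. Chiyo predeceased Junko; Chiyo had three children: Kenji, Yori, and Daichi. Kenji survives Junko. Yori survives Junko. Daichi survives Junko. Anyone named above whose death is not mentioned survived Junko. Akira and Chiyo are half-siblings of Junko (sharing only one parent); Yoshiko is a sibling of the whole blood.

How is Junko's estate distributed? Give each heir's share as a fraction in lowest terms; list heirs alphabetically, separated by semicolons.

Akira 1/4; Daichi 1/12; Kenji 1/12; Yori 1/12; Yoshiko 1/2

No spouse, descendants, or parent survives, so the estate passes to Junko's siblings per stirpes.
Half-blood siblings count for one-half the weight of whole-blood siblings at the initial division.
Dividing 1 in proportion to weights (total weight 2): Yoshiko (weight 1) → 1/2; Akira (weight 1/2) → 1/4; Chiyo (weight 1/2) → 1/4.
Yoshiko is living and takes 1/2.
Akira is living and takes 1/4.
Chiyo predeceased; the 1/4 allotted to Chiyo's branch passes to Chiyo's issue by representation.
The 1/4 is divided into 3 equal shares of 1/12 among Kenji, Yori, Daichi.
Kenji is living and takes 1/12.
Yori is living and takes 1/12.
Daichi is living and takes 1/12.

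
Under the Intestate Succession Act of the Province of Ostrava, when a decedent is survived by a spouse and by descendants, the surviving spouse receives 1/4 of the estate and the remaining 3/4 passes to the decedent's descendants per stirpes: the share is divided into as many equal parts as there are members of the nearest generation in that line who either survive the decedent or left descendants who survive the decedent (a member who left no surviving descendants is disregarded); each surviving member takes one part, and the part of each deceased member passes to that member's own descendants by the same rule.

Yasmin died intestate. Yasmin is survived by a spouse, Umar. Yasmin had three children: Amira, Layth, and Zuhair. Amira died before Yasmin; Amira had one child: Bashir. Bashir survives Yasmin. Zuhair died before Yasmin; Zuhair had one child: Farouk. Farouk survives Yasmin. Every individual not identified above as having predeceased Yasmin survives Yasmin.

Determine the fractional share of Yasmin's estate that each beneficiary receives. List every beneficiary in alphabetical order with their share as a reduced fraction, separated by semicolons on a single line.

Umar, as surviving spouse, takes 1/4.
The remaining 3/4 passes to Yasmin's descendants per stirpes.
The 3/4 is divided into 3 equal shares of 1/4 among Amira, Layth, Zuhair.
Amira predeceased; the 1/4 allotted to Amira's branch passes to Amira's issue by representation.
Bashir is the sole taker at this level and receives the full 1/4.
Layth is living and takes 1/4.
Zuhair predeceased; the 1/4 allotted to Zuhair's branch passes to Zuhair's issue by representation.
Farouk is the sole taker at this level and receives the full 1/4.

Bashir 1/4; Farouk 1/4; Layth 1/4; Umar 1/4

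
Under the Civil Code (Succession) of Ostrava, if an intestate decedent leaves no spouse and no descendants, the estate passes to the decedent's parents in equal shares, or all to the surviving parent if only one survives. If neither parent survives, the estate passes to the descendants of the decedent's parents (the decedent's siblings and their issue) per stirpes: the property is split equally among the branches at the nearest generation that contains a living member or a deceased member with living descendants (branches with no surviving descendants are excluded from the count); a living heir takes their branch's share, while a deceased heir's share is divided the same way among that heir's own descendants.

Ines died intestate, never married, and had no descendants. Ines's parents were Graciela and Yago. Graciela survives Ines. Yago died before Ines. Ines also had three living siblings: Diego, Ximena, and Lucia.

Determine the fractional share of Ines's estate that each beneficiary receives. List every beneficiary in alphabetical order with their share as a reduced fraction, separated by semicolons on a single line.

Only one parent, Graciela, survives, so Graciela takes the entire estate. The siblings take nothing because a surviving parent has priority.

Graciela 1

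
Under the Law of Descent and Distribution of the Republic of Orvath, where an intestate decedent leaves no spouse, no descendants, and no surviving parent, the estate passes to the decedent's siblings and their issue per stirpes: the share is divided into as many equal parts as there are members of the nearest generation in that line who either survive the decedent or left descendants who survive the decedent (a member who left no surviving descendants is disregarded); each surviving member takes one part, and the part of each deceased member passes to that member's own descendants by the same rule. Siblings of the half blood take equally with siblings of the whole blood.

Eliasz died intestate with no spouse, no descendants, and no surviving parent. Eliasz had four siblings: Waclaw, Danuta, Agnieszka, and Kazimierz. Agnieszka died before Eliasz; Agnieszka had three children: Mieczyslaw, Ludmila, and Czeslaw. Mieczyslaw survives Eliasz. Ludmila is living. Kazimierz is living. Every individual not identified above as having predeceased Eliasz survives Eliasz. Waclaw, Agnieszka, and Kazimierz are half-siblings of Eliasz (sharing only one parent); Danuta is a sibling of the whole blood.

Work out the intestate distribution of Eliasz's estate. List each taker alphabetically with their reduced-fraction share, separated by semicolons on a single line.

No spouse, descendants, or parent survives, so the estate passes to Eliasz's siblings per stirpes.
Half-blood and whole-blood siblings take equally under the stated rule.
The estate is divided into 4 equal shares of 1/4 among Waclaw, Danuta, Agnieszka, Kazimierz.
Waclaw is living and takes 1/4.
Danuta is living and takes 1/4.
Agnieszka predeceased; the 1/4 allotted to Agnieszka's branch passes to Agnieszka's issue by representation.
The 1/4 is divided into 3 equal shares of 1/12 among Mieczyslaw, Ludmila, Czeslaw.
Mieczyslaw is living and takes 1/12.
Ludmila is living and takes 1/12.
Czeslaw is living and takes 1/12.
Kazimierz is living and takes 1/4.

Czeslaw 1/12; Danuta 1/4; Kazimierz 1/4; Ludmila 1/12; Mieczyslaw 1/12; Waclaw 1/4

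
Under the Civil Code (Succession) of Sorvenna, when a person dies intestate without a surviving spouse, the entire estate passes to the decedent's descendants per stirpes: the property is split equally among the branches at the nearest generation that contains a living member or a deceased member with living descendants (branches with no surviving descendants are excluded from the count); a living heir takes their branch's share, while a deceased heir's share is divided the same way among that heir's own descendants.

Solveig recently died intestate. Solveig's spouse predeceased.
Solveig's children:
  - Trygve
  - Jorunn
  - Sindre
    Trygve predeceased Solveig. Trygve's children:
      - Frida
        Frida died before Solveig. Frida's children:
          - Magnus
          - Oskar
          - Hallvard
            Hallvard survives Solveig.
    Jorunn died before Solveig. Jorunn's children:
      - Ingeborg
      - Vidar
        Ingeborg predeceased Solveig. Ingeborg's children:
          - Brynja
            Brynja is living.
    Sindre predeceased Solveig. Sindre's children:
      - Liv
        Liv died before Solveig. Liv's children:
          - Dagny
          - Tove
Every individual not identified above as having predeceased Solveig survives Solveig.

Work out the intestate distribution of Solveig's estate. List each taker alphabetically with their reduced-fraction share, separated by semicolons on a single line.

There is no surviving spouse, so the entire estate passes to Solveig's descendants per stirpes.
The estate is divided into 3 equal shares of 1/3 among Trygve, Jorunn, Sindre.
Trygve predeceased; the 1/3 allotted to Trygve's branch passes to Trygve's issue by representation.
Frida's line is the sole branch at this level, so the full 1/3 passes to Frida's issue by representation.
The 1/3 is divided into 3 equal shares of 1/9 among Magnus, Oskar, Hallvard.
Magnus is living and takes 1/9.
Oskar is living and takes 1/9.
Hallvard is living and takes 1/9.
Jorunn predeceased; the 1/3 allotted to Jorunn's branch passes to Jorunn's issue by representation.
The 1/3 is divided into 2 equal shares of 1/6 among Ingeborg, Vidar.
Ingeborg predeceased; the 1/6 allotted to Ingeborg's branch passes to Ingeborg's issue by representation.
Brynja is the sole taker at this level and receives the full 1/6.
Vidar is living and takes 1/6.
Sindre predeceased; the 1/3 allotted to Sindre's branch passes to Sindre's issue by representation.
Liv's line is the sole branch at this level, so the full 1/3 passes to Liv's issue by representation.
The 1/3 is divided into 2 equal shares of 1/6 among Dagny, Tove.
Dagny is living and takes 1/6.
Tove is living and takes 1/6.

Brynja 1/6; Dagny 1/6; Hallvard 1/9; Magnus 1/9; Oskar 1/9; Tove 1/6; Vidar 1/6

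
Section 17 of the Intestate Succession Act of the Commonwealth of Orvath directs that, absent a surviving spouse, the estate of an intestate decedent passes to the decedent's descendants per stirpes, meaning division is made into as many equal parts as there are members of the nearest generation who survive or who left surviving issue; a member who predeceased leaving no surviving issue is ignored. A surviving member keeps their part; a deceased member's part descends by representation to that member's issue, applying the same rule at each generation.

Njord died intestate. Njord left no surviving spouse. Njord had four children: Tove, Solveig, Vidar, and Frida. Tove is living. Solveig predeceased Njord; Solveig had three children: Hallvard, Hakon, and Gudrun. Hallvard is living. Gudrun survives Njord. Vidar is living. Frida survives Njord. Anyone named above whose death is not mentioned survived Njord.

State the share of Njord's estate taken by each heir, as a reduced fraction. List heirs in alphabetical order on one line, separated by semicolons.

There is no surviving spouse, so the entire estate passes to Njord's descendants per stirpes.
The estate is divided into 4 equal shares of 1/4 among Tove, Solveig, Vidar, Frida.
Tove is living and takes 1/4.
Solveig predeceased; the 1/4 allotted to Solveig's branch passes to Solveig's issue by representation.
The 1/4 is divided into 3 equal shares of 1/12 among Hallvard, Hakon, Gudrun.
Hallvard is living and takes 1/12.
Hakon is living and takes 1/12.
Gudrun is living and takes 1/12.
Vidar is living and takes 1/4.
Frida is living and takes 1/4.

Frida 1/4; Gudrun 1/12; Hakon 1/12; Hallvard 1/12; Tove 1/4; Vidar 1/4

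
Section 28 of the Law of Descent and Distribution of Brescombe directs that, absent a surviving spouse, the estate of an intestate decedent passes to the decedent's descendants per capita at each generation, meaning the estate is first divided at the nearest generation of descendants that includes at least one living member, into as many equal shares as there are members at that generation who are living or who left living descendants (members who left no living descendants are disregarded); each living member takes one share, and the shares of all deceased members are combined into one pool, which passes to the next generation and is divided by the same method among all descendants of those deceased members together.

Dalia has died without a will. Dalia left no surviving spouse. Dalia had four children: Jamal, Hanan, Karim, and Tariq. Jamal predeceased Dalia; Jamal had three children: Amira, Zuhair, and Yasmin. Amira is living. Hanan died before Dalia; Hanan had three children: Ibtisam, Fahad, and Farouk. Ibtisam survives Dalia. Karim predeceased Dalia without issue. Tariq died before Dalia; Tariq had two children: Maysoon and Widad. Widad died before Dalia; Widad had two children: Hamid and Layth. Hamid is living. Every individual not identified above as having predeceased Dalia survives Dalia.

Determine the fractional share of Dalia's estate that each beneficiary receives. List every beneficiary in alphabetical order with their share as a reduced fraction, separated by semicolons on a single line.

Amira 1/8; Fahad 1/8; Farouk 1/8; Hamid 1/16; Ibtisam 1/8; Layth 1/16; Maysoon 1/8; Yasmin 1/8; Zuhair 1/8

There is no surviving spouse, so the entire estate passes to Dalia's descendants per capita at each generation.
No one at generation 1 (Jamal, Hanan, Tariq) is living; moving to the next generation.
At generation 2 (Amira, Zuhair, Yasmin, Ibtisam, Fahad, Farouk, Maysoon, Widad) there are 8 shares of (1)/8 = 1/8 each.
Living: Amira, Zuhair, Yasmin, Ibtisam, Fahad, Farouk, and Maysoon — each takes 1/8.
Deceased: Widad. That 1/8 share is carried to generation 3.
At generation 3 (Hamid, Layth) there are 2 shares of (1/8)/2 = 1/16 each.
Living: Hamid and Layth — each takes 1/16.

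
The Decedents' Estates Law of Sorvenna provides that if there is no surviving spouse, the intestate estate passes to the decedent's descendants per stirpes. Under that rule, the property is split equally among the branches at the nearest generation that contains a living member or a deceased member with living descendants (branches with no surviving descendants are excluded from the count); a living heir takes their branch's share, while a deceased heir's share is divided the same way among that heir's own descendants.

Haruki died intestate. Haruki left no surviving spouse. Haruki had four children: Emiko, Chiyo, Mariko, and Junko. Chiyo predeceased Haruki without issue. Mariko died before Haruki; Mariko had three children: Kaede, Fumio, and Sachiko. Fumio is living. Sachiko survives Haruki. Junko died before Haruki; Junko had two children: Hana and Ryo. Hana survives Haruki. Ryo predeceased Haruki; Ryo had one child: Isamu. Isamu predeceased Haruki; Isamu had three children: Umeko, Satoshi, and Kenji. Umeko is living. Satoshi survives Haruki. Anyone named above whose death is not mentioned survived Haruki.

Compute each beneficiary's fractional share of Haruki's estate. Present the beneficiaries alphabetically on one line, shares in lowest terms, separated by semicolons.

There is no surviving spouse, so the entire estate passes to Haruki's descendants per stirpes.
Chiyo left no surviving issue, so that branch lapses and is disregarded.
The estate is divided into 3 equal shares of 1/3 among Emiko, Mariko, Junko.
Emiko is living and takes 1/3.
Mariko predeceased; the 1/3 allotted to Mariko's branch passes to Mariko's issue by representation.
The 1/3 is divided into 3 equal shares of 1/9 among Kaede, Fumio, Sachiko.
Kaede is living and takes 1/9.
Fumio is living and takes 1/9.
Sachiko is living and takes 1/9.
Junko predeceased; the 1/3 allotted to Junko's branch passes to Junko's issue by representation.
The 1/3 is divided into 2 equal shares of 1/6 among Hana, Ryo.
Hana is living and takes 1/6.
Ryo predeceased; the 1/6 allotted to Ryo's branch passes to Ryo's issue by representation.
Isamu's line is the sole branch at this level, so the full 1/6 passes to Isamu's issue by representation.
The 1/6 is divided into 3 equal shares of 1/18 among Umeko, Satoshi, Kenji.
Umeko is living and takes 1/18.
Satoshi is living and takes 1/18.
Kenji is living and takes 1/18.

Emiko 1/3; Fumio 1/9; Hana 1/6; Kaede 1/9; Kenji 1/18; Sachiko 1/9; Satoshi 1/18; Umeko 1/18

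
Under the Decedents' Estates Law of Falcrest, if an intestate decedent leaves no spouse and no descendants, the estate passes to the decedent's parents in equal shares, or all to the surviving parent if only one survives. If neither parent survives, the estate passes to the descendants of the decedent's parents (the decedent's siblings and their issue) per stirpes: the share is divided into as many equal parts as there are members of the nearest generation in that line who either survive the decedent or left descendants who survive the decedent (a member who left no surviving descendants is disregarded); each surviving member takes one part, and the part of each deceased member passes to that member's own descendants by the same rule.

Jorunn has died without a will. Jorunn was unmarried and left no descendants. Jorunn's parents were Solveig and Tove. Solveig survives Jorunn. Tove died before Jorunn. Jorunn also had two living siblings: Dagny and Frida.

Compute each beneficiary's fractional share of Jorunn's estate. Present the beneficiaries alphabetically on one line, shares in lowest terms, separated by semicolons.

Only one parent, Solveig, survives, so Solveig takes the entire estate. The siblings take nothing because a surviving parent has priority.

Solveig 1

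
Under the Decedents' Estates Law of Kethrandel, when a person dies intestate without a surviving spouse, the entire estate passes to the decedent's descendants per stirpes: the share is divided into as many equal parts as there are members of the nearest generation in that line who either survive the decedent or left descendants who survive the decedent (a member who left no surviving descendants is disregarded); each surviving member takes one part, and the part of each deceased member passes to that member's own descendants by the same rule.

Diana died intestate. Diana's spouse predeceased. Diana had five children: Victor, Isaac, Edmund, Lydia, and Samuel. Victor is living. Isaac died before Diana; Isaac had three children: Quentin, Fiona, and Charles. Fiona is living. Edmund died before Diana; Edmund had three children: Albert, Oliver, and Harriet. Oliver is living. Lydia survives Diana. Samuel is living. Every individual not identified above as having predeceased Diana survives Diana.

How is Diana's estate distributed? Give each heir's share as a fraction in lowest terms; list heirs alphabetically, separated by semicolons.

Albert 1/15; Charles 1/15; Fiona 1/15; Harriet 1/15; Lydia 1/5; Oliver 1/15; Quentin 1/15; Samuel 1/5; Victor 1/5

There is no surviving spouse, so the entire estate passes to Diana's descendants per stirpes.
The estate is divided into 5 equal shares of 1/5 among Victor, Isaac, Edmund, Lydia, Samuel.
Victor is living and takes 1/5.
Isaac predeceased; the 1/5 allotted to Isaac's branch passes to Isaac's issue by representation.
The 1/5 is divided into 3 equal shares of 1/15 among Quentin, Fiona, Charles.
Quentin is living and takes 1/15.
Fiona is living and takes 1/15.
Charles is living and takes 1/15.
Edmund predeceased; the 1/5 allotted to Edmund's branch passes to Edmund's issue by representation.
The 1/5 is divided into 3 equal shares of 1/15 among Albert, Oliver, Harriet.
Albert is living and takes 1/15.
Oliver is living and takes 1/15.
Harriet is living and takes 1/15.
Lydia is living and takes 1/5.
Samuel is living and takes 1/5.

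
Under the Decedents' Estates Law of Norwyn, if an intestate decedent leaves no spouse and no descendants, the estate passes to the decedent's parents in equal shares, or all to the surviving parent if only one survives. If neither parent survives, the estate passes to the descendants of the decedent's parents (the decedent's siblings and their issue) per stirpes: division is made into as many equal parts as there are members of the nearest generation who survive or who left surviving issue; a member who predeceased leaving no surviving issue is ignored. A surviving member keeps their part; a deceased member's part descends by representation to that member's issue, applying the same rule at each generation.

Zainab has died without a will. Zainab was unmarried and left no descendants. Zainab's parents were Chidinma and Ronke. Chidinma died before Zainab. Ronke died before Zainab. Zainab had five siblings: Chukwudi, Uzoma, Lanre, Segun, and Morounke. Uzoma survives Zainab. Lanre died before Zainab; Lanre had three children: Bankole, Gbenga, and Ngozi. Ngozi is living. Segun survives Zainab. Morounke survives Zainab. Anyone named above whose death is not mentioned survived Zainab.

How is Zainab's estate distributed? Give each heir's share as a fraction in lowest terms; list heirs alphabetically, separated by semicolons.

Bankole 1/15; Chukwudi 1/5; Gbenga 1/15; Morounke 1/5; Ngozi 1/15; Segun 1/5; Uzoma 1/5

Neither parent survives and there are no descendants, so the estate passes to Zainab's siblings and their issue per stirpes.
The estate is divided into 5 equal shares of 1/5 among Chukwudi, Uzoma, Lanre, Segun, Morounke.
Chukwudi is living and takes 1/5.
Uzoma is living and takes 1/5.
Lanre predeceased; the 1/5 allotted to Lanre's branch passes to Lanre's issue by representation.
The 1/5 is divided into 3 equal shares of 1/15 among Bankole, Gbenga, Ngozi.
Bankole is living and takes 1/15.
Gbenga is living and takes 1/15.
Ngozi is living and takes 1/15.
Segun is living and takes 1/5.
Morounke is living and takes 1/5.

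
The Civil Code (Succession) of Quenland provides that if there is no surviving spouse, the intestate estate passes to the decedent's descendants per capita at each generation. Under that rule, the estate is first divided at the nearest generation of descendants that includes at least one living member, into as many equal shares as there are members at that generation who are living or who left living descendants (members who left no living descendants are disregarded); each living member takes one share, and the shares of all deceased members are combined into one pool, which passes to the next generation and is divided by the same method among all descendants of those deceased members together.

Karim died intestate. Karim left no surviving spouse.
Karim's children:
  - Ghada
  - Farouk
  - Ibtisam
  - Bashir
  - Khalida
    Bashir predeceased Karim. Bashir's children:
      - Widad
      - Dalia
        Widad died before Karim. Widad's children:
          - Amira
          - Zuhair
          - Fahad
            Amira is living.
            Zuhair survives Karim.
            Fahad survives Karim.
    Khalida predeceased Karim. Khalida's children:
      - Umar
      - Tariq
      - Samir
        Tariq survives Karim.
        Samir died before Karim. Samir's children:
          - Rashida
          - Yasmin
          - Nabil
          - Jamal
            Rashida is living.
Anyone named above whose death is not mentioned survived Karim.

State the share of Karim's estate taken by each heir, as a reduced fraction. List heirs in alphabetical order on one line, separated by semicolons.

There is no surviving spouse, so the entire estate passes to Karim's descendants per capita at each generation.
At generation 1 (Ghada, Farouk, Ibtisam, Bashir, Khalida) there are 5 shares of (1)/5 = 1/5 each.
Living: Ghada, Farouk, and Ibtisam — each takes 1/5.
Deceased: Bashir and Khalida. Their combined 2/5 is pooled and carried to generation 2.
At generation 2 (Widad, Dalia, Umar, Tariq, Samir) there are 5 shares of (2/5)/5 = 2/25 each.
Living: Dalia, Umar, and Tariq — each takes 2/25.
Deceased: Widad and Samir. Their combined 4/25 is pooled and carried to generation 3.
At generation 3 (Amira, Zuhair, Fahad, Rashida, Yasmin, Nabil, Jamal) there are 7 shares of (4/25)/7 = 4/175 each.
Living: Amira, Zuhair, Fahad, Rashida, Yasmin, Nabil, and Jamal — each takes 4/175.

Amira 4/175; Dalia 2/25; Fahad 4/175; Farouk 1/5; Ghada 1/5; Ibtisam 1/5; Jamal 4/175; Nabil 4/175; Rashida 4/175; Tariq 2/25; Umar 2/25; Yasmin 4/175; Zuhair 4/175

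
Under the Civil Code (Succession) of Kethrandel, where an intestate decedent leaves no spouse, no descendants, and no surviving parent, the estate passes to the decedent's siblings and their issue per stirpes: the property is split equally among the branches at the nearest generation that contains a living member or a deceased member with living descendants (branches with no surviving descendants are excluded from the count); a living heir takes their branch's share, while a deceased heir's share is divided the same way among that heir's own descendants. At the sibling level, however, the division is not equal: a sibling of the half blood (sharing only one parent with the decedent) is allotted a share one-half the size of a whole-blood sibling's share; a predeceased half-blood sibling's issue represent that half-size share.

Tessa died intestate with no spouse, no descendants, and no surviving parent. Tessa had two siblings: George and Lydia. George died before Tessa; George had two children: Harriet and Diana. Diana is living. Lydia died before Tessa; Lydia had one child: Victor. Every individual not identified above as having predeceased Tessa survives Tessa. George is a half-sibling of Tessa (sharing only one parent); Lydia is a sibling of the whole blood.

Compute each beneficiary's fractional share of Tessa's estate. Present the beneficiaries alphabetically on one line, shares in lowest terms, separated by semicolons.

Diana 1/6; Harriet 1/6; Victor 2/3

No spouse, descendants, or parent survives, so the estate passes to Tessa's siblings per stirpes.
Half-blood siblings count for one-half the weight of whole-blood siblings at the initial division.
Dividing 1 in proportion to weights (total weight 3/2): George (weight 1/2) → 1/3; Lydia (weight 1) → 2/3.
George predeceased; the 1/3 allotted to George's branch passes to George's issue by representation.
The 1/3 is divided into 2 equal shares of 1/6 among Harriet, Diana.
Harriet is living and takes 1/6.
Diana is living and takes 1/6.
Lydia predeceased; the 2/3 allotted to Lydia's branch passes to Lydia's issue by representation.
Victor is the sole taker at this level and receives the full 2/3.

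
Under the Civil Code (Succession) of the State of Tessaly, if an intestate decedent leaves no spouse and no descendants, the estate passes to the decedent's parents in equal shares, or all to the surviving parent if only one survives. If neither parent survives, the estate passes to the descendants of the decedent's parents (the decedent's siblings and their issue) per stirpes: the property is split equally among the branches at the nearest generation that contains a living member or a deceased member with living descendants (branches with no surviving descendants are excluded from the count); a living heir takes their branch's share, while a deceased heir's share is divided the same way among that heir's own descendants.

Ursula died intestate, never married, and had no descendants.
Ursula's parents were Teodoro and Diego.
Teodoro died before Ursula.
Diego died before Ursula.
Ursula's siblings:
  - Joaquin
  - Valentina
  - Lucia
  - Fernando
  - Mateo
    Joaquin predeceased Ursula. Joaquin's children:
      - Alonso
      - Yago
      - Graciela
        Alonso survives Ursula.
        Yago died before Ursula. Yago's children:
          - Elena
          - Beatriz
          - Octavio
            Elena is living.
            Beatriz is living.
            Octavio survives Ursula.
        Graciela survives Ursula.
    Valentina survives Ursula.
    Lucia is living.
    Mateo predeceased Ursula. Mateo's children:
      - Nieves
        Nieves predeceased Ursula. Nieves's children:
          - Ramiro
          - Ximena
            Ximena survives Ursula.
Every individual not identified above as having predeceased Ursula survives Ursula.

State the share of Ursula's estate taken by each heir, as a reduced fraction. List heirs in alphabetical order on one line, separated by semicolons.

Alonso 1/15; Beatriz 1/45; Elena 1/45; Fernando 1/5; Graciela 1/15; Lucia 1/5; Octavio 1/45; Ramiro 1/10; Valentina 1/5; Ximena 1/10

Neither parent survives and there are no descendants, so the estate passes to Ursula's siblings and their issue per stirpes.
The estate is divided into 5 equal shares of 1/5 among Joaquin, Valentina, Lucia, Fernando, Mateo.
Joaquin predeceased; the 1/5 allotted to Joaquin's branch passes to Joaquin's issue by representation.
The 1/5 is divided into 3 equal shares of 1/15 among Alonso, Yago, Graciela.
Alonso is living and takes 1/15.
Yago predeceased; the 1/15 allotted to Yago's branch passes to Yago's issue by representation.
The 1/15 is divided into 3 equal shares of 1/45 among Elena, Beatriz, Octavio.
Elena is living and takes 1/45.
Beatriz is living and takes 1/45.
Octavio is living and takes 1/45.
Graciela is living and takes 1/15.
Valentina is living and takes 1/5.
Lucia is living and takes 1/5.
Fernando is living and takes 1/5.
Mateo predeceased; the 1/5 allotted to Mateo's branch passes to Mateo's issue by representation.
Nieves's line is the sole branch at this level, so the full 1/5 passes to Nieves's issue by representation.
The 1/5 is divided into 2 equal shares of 1/10 among Ramiro, Ximena.
Ramiro is living and takes 1/10.
Ximena is living and takes 1/10.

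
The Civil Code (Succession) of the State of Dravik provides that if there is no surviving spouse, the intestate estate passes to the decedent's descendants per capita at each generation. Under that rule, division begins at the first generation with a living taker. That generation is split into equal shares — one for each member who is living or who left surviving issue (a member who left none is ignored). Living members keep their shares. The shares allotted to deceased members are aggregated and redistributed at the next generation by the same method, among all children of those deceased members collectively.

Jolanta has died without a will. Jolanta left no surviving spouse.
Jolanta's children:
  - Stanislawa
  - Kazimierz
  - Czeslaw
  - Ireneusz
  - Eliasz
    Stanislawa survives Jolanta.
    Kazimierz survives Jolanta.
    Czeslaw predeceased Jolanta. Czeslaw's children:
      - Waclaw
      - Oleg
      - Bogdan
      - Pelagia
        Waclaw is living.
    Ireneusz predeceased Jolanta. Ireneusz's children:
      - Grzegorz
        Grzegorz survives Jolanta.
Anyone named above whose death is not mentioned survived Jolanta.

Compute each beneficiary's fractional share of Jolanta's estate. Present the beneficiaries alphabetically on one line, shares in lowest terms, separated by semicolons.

Bogdan 2/25; Eliasz 1/5; Grzegorz 2/25; Kazimierz 1/5; Oleg 2/25; Pelagia 2/25; Stanislawa 1/5; Waclaw 2/25

There is no surviving spouse, so the entire estate passes to Jolanta's descendants per capita at each generation.
At generation 1 (Stanislawa, Kazimierz, Czeslaw, Ireneusz, Eliasz) there are 5 shares of (1)/5 = 1/5 each.
Living: Stanislawa, Kazimierz, and Eliasz — each takes 1/5.
Deceased: Czeslaw and Ireneusz. Their combined 2/5 is pooled and carried to generation 2.
At generation 2 (Waclaw, Oleg, Bogdan, Pelagia, Grzegorz) there are 5 shares of (2/5)/5 = 2/25 each.
Living: Waclaw, Oleg, Bogdan, Pelagia, and Grzegorz — each takes 2/25.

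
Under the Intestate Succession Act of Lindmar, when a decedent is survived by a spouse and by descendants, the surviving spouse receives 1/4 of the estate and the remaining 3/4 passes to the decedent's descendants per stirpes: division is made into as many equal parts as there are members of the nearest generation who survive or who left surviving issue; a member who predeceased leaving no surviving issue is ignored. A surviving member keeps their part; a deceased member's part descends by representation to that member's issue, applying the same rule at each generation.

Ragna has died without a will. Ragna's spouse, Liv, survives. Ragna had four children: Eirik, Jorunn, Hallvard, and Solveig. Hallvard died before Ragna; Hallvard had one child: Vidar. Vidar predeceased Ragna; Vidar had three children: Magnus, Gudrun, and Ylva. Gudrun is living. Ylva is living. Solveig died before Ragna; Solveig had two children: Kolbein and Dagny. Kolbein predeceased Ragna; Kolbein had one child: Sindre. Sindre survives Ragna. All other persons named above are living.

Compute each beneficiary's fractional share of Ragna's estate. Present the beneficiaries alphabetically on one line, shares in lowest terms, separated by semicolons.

Dagny 3/32; Eirik 3/16; Gudrun 1/16; Jorunn 3/16; Liv 1/4; Magnus 1/16; Sindre 3/32; Ylva 1/16

Liv, as surviving spouse, takes 1/4.
The remaining 3/4 passes to Ragna's descendants per stirpes.
The 3/4 is divided into 4 equal shares of 3/16 among Eirik, Jorunn, Hallvard, Solveig.
Eirik is living and takes 3/16.
Jorunn is living and takes 3/16.
Hallvard predeceased; the 3/16 allotted to Hallvard's branch passes to Hallvard's issue by representation.
Vidar's line is the sole branch at this level, so the full 3/16 passes to Vidar's issue by representation.
The 3/16 is divided into 3 equal shares of 1/16 among Magnus, Gudrun, Ylva.
Magnus is living and takes 1/16.
Gudrun is living and takes 1/16.
Ylva is living and takes 1/16.
Solveig predeceased; the 3/16 allotted to Solveig's branch passes to Solveig's issue by representation.
The 3/16 is divided into 2 equal shares of 3/32 among Kolbein, Dagny.
Kolbein predeceased; the 3/32 allotted to Kolbein's branch passes to Kolbein's issue by representation.
Sindre is the sole taker at this level and receives the full 3/32.
Dagny is living and takes 3/32.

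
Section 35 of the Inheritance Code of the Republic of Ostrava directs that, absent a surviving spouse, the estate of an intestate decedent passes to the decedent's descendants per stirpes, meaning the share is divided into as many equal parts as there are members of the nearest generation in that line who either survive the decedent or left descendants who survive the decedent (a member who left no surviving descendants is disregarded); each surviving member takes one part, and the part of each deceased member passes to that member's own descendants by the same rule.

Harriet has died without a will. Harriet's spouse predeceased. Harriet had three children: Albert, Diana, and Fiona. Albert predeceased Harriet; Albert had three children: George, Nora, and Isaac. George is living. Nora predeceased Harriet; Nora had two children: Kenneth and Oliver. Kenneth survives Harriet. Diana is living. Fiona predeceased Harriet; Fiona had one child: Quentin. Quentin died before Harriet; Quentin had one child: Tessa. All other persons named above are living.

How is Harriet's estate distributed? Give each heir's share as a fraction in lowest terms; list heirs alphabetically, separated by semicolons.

Diana 1/3; George 1/9; Isaac 1/9; Kenneth 1/18; Oliver 1/18; Tessa 1/3

There is no surviving spouse, so the entire estate passes to Harriet's descendants per stirpes.
The estate is divided into 3 equal shares of 1/3 among Albert, Diana, Fiona.
Albert predeceased; the 1/3 allotted to Albert's branch passes to Albert's issue by representation.
The 1/3 is divided into 3 equal shares of 1/9 among George, Nora, Isaac.
George is living and takes 1/9.
Nora predeceased; the 1/9 allotted to Nora's branch passes to Nora's issue by representation.
The 1/9 is divided into 2 equal shares of 1/18 among Kenneth, Oliver.
Kenneth is living and takes 1/18.
Oliver is living and takes 1/18.
Isaac is living and takes 1/9.
Diana is living and takes 1/3.
Fiona predeceased; the 1/3 allotted to Fiona's branch passes to Fiona's issue by representation.
Quentin's line is the sole branch at this level, so the full 1/3 passes to Quentin's issue by representation.
Tessa is the sole taker at this level and receives the full 1/3.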